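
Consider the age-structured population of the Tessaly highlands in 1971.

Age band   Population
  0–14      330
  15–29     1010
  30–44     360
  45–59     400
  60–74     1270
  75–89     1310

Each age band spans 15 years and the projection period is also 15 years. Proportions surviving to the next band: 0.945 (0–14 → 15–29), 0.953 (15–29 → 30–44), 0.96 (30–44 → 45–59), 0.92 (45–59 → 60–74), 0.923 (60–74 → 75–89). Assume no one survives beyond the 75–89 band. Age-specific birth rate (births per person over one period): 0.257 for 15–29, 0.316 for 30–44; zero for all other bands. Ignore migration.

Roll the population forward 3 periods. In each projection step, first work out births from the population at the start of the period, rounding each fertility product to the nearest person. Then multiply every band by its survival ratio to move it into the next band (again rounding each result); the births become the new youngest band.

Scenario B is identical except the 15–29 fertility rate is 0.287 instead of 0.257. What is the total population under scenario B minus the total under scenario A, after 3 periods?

Numbering the bands 1..6 from youngest to oldest:
— Period 1 —
Births: 1010 * 0.257 = 260, 360 * 0.316 = 114 ⇒ total 374
Band 2: 330 * 0.945 = 312
Band 3: 1010 * 0.953 = 963
Band 4: 360 * 0.96 = 346
Band 5: 400 * 0.92 = 368
Band 6: 1270 * 0.923 = 1172
Giving 374 / 312 / 963 / 346 / 368 / 1172.
— Period 2 —
Births: 312 * 0.257 = 80, 963 * 0.316 = 304 ⇒ total 384
Band 2: 374 * 0.945 = 353
Band 3: 312 * 0.953 = 297
Band 4: 963 * 0.96 = 924
Band 5: 346 * 0.92 = 318
Band 6: 368 * 0.923 = 340
Giving 384 / 353 / 297 / 924 / 318 / 340.
— Period 3 —
Births: 353 * 0.257 = 91, 297 * 0.316 = 94 ⇒ total 185
Band 2: 384 * 0.945 = 363
Band 3: 353 * 0.953 = 336
Band 4: 297 * 0.96 = 285
Band 5: 924 * 0.92 = 850
Band 6: 318 * 0.923 = 294
Giving 185 / 363 / 336 / 285 / 850 / 294.
Scenario A total after 3 periods: 2313
Scenario B projection —
— Period 1 —
Births: 1010 * 0.287 = 290, 360 * 0.316 = 114 ⇒ total 404
Band 2: 330 * 0.945 = 312
Band 3: 1010 * 0.953 = 963
Band 4: 360 * 0.96 = 346
Band 5: 400 * 0.92 = 368
Band 6: 1270 * 0.923 = 1172
Giving 404 / 312 / 963 / 346 / 368 / 1172.
— Period 2 —
Births: 312 * 0.287 = 90, 963 * 0.316 = 304 ⇒ total 394
Band 2: 404 * 0.945 = 382
Band 3: 312 * 0.953 = 297
Band 4: 963 * 0.96 = 924
Band 5: 346 * 0.92 = 318
Band 6: 368 * 0.923 = 340
Giving 394 / 382 / 297 / 924 / 318 / 340.
— Period 3 —
Births: 382 * 0.287 = 110, 297 * 0.316 = 94 ⇒ total 204
Band 2: 394 * 0.945 = 372
Band 3: 382 * 0.953 = 364
Band 4: 297 * 0.96 = 285
Band 5: 924 * 0.92 = 850
Band 6: 318 * 0.923 = 294
Giving 204 / 372 / 364 / 285 / 850 / 294.
Scenario B total after 3 periods: 2369
Difference B − A = 2369 − 2313 = 56

56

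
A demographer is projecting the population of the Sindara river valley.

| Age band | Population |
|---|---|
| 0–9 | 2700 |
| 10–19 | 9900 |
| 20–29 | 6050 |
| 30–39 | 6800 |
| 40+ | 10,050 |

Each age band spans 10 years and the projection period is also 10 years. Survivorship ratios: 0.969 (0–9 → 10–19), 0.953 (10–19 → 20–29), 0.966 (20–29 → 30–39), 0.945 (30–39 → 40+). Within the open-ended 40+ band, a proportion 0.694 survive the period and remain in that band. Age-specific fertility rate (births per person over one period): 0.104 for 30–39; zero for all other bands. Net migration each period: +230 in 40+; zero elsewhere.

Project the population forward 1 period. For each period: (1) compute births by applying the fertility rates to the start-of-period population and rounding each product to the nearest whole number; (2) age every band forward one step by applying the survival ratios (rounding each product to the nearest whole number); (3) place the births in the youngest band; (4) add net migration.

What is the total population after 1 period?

Let group 1 be 0–9 through group 5 = 40+.
— Period 1 —
Births: 6800 × 0.104 = 707
Group 2: 2700 × 0.969 = 2616
Group 3: 9900 × 0.953 = 9435
Group 4: 6050 × 0.966 = 5844
Group 5: 6800 × 0.945 + 10050 × 0.694 = 6426 + 6975 = 13401
Net migration: Group 5 + 230 → 13631
Giving 707 / 2616 / 9435 / 5844 / 13631.
Total after period 1: 707 + 2616 + 9435 + 5844 + 13631 = 32233

32233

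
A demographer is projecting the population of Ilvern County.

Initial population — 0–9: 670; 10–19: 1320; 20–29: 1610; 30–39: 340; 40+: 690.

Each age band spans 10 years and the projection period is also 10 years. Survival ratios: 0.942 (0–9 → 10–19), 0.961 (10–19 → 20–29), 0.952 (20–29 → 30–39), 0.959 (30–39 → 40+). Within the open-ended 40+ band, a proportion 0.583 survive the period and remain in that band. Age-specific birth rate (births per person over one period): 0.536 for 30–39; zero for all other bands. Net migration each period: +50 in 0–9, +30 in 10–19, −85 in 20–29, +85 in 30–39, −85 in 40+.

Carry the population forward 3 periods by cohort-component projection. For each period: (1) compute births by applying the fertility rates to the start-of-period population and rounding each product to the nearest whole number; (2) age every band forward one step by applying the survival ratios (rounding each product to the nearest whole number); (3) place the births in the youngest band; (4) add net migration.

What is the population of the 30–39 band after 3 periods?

609

(Bands numbered youngest = 1 to oldest = 5.)
Period 1:
Births: 340 × 0.536 = 182
Band 2: 670 × 0.942 = 631
Band 3: 1320 × 0.961 = 1269
Band 4: 1610 × 0.952 = 1533
Band 5: 340 × 0.959 + 690 × 0.583 = 326 + 402 = 728
Net migration: Band 1 + 50 → 232; Band 2 + 30 → 661; Band 3 − 85 → 1184; Band 4 + 85 → 1618; Band 5 − 85 → 643
End of period: [232, 661, 1184, 1618, 643]
Period 2:
Births: 1618 × 0.536 = 867
Band 2: 232 × 0.942 = 219
Band 3: 661 × 0.961 = 635
Band 4: 1184 × 0.952 = 1127
Band 5: 1618 × 0.959 + 643 × 0.583 = 1552 + 375 = 1927
Net migration: Band 1 + 50 → 917; Band 2 + 30 → 249; Band 3 − 85 → 550; Band 4 + 85 → 1212; Band 5 − 85 → 1842
End of period: [917, 249, 550, 1212, 1842]
Period 3:
Births: 1212 × 0.536 = 650
Band 2: 917 × 0.942 = 864
Band 3: 249 × 0.961 = 239
Band 4: 550 × 0.952 = 524
Band 5: 1212 × 0.959 + 1842 × 0.583 = 1162 + 1074 = 2236
Net migration: Band 1 + 50 → 700; Band 2 + 30 → 894; Band 3 − 85 → 154; Band 4 + 85 → 609; Band 5 − 85 → 2151
End of period: [700, 894, 154, 609, 2151]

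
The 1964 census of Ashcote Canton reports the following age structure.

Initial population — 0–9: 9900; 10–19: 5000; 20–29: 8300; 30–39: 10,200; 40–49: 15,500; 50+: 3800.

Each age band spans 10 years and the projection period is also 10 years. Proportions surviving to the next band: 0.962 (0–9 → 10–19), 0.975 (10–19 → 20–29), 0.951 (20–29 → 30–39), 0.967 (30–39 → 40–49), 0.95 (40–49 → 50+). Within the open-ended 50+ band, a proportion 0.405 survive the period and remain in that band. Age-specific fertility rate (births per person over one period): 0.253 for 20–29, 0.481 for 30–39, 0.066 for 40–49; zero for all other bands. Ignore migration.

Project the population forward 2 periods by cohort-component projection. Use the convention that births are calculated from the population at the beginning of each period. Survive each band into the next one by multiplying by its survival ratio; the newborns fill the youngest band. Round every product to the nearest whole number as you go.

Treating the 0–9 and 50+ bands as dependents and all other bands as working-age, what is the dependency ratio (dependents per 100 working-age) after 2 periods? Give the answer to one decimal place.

After projecting period 1:
Births: 8300 * 0.253 = 2100, 10200 * 0.481 = 4906, 15500 * 0.066 = 1023 — total 8029
10–19: 9900 * 0.962 = 9524
20–29: 5000 * 0.975 = 4875
30–39: 8300 * 0.951 = 7893
40–49: 10200 * 0.967 = 9863
50+: 15500 * 0.95 + 3800 * 0.405 = 14725 + 1539 = 16264
Giving 8029 / 9524 / 4875 / 7893 / 9863 / 16264.
After projecting period 2:
Births: 4875 * 0.253 = 1233, 7893 * 0.481 = 3797, 9863 * 0.066 = 651 — total 5681
10–19: 8029 * 0.962 = 7724
20–29: 9524 * 0.975 = 9286
30–39: 4875 * 0.951 = 4636
40–49: 7893 * 0.967 = 7633
50+: 9863 * 0.95 + 16264 * 0.405 = 9370 + 6587 = 15957
Giving 5681 / 7724 / 9286 / 4636 / 7633 / 15957.
Dependents (band 0–9 + band 50+) = 5681 + 15957 = 21638; working-age = 29279; ratio = 21638/29279 × 100 = 73.9

73.9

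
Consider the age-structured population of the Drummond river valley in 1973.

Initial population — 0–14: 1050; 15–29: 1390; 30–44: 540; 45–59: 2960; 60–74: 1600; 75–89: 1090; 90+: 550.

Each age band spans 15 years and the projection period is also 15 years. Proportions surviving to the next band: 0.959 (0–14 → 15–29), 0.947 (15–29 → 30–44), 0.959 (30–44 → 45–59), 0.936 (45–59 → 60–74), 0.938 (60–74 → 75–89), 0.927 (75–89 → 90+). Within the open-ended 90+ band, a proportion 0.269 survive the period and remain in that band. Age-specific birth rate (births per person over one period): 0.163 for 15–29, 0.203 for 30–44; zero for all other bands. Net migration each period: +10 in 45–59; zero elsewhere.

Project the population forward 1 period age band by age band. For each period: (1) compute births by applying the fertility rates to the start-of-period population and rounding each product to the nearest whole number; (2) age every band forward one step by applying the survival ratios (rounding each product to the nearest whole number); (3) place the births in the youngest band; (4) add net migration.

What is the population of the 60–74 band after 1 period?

2771

Period 1:
Births: 1390 * 0.163 = 227  |  540 * 0.203 = 110 ⇒ total 337
15–29: 1050 * 0.959 = 1007
30–44: 1390 * 0.947 = 1316
45–59: 540 * 0.959 = 518
60–74: 2960 * 0.936 = 2771
75–89: 1600 * 0.938 = 1501
90+: 1090 * 0.927 + 550 * 0.269 = 1010 + 148 = 1158
Net migration: 45–59 + 10 → 528
→ [337, 1007, 1316, 528, 2771, 1501, 1158]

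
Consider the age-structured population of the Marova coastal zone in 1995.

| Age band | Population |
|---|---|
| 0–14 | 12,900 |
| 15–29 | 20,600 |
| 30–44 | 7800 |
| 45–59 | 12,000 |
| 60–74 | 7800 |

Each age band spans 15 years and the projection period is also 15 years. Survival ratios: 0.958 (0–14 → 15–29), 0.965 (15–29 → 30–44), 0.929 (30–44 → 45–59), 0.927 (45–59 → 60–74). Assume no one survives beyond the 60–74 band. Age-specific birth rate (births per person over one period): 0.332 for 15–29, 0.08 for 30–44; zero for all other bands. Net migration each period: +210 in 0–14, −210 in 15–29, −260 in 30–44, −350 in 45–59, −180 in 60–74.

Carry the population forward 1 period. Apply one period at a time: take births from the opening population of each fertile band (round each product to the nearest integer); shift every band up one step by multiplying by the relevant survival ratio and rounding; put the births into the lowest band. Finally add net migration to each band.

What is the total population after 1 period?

57280

[period 1]
Births: 20600 × 0.332 = 6839 ; 7800 × 0.08 = 624 → total 7463
15–29: 12900 × 0.958 = 12358
30–44: 20600 × 0.965 = 19879
45–59: 7800 × 0.929 = 7246
60–74: 12000 × 0.927 = 11124
Net migration: 0–14 + 210 → 7673; 15–29 − 210 → 12148; 30–44 − 260 → 19619; 45–59 − 350 → 6896; 60–74 − 180 → 10944
End of period: [7673, 12148, 19619, 6896, 10944]
Total after period 1: 7673 + 12148 + 19619 + 6896 + 10944 = 57280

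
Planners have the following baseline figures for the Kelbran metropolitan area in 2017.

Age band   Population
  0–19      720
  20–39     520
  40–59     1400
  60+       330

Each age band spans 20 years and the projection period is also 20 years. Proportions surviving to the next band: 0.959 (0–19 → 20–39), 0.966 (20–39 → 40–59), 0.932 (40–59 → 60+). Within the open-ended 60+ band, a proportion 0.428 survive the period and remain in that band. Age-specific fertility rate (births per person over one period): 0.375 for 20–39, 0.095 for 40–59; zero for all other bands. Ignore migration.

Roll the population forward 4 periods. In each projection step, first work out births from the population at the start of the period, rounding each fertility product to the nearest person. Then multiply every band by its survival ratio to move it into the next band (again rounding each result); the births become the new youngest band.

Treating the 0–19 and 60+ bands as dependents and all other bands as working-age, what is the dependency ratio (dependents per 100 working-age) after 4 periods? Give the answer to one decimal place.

Period 1:
Births: 520 × 0.375 = 195  |  1400 × 0.095 = 133 → 328
20–39: 720 × 0.959 = 690
40–59: 520 × 0.966 = 502
60+: 1400 × 0.932 + 330 × 0.428 = 1305 + 141 = 1446
End of period: [328, 690, 502, 1446]
Period 2:
Births: 690 × 0.375 = 259  |  502 × 0.095 = 48 → 307
20–39: 328 × 0.959 = 315
40–59: 690 × 0.966 = 667
60+: 502 × 0.932 + 1446 × 0.428 = 468 + 619 = 1087
End of period: [307, 315, 667, 1087]
Period 3:
Births: 315 × 0.375 = 118  |  667 × 0.095 = 63 → 181
20–39: 307 × 0.959 = 294
40–59: 315 × 0.966 = 304
60+: 667 × 0.932 + 1087 × 0.428 = 622 + 465 = 1087
End of period: [181, 294, 304, 1087]
Period 4:
Births: 294 × 0.375 = 110  |  304 × 0.095 = 29 → 139
20–39: 181 × 0.959 = 174
40–59: 294 × 0.966 = 284
60+: 304 × 0.932 + 1087 × 0.428 = 283 + 465 = 748
End of period: [139, 174, 284, 748]
Dependents (band 0–19 + band 60+) = 139 + 748 = 887; working-age = 458; ratio = 887/458 × 100 = 193.7

193.7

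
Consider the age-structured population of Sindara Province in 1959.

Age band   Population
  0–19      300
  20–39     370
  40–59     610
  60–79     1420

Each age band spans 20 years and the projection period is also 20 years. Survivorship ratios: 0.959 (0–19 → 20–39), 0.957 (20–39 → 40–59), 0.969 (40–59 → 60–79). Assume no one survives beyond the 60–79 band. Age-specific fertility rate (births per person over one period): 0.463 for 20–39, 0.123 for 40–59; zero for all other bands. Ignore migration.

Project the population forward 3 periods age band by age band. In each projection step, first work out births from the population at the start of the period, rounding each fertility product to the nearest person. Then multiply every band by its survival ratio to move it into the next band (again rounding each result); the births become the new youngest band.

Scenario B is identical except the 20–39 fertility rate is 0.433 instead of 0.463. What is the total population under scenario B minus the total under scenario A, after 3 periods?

-31

Let group 1 be 0–19 through group 4 = 60–79.
Period 1.
Births: 370 * 0.463 = 171  |  610 * 0.123 = 75 → total 246
Group 2: 300 * 0.959 = 288
Group 3: 370 * 0.957 = 354
Group 4: 610 * 0.969 = 591
→ [246, 288, 354, 591]
Period 2.
Births: 288 * 0.463 = 133  |  354 * 0.123 = 44 → total 177
Group 2: 246 * 0.959 = 236
Group 3: 288 * 0.957 = 276
Group 4: 354 * 0.969 = 343
→ [177, 236, 276, 343]
Period 3.
Births: 236 * 0.463 = 109  |  276 * 0.123 = 34 → total 143
Group 2: 177 * 0.959 = 170
Group 3: 236 * 0.957 = 226
Group 4: 276 * 0.969 = 267
→ [143, 170, 226, 267]
Scenario A total after 3 periods: 806
Scenario B projection —
Period 1.
Births: 370 * 0.433 = 160  |  610 * 0.123 = 75 → total 235
Group 2: 300 * 0.959 = 288
Group 3: 370 * 0.957 = 354
Group 4: 610 * 0.969 = 591
→ [235, 288, 354, 591]
Period 2.
Births: 288 * 0.433 = 125  |  354 * 0.123 = 44 → total 169
Group 2: 235 * 0.959 = 225
Group 3: 288 * 0.957 = 276
Group 4: 354 * 0.969 = 343
→ [169, 225, 276, 343]
Period 3.
Births: 225 * 0.433 = 97  |  276 * 0.123 = 34 → total 131
Group 2: 169 * 0.959 = 162
Group 3: 225 * 0.957 = 215
Group 4: 276 * 0.969 = 267
→ [131, 162, 215, 267]
Scenario B total after 3 periods: 775
Difference B − A = 775 − 806 = -31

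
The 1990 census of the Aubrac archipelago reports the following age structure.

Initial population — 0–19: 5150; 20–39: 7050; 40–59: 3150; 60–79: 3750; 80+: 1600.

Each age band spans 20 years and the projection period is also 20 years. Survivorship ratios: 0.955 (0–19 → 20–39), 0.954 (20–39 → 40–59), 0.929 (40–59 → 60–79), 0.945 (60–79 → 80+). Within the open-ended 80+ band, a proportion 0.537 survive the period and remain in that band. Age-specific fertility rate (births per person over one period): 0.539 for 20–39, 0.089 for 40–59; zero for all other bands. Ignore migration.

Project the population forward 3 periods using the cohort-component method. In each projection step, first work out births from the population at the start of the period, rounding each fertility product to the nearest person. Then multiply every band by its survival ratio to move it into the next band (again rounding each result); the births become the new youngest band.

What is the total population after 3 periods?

22356

Period 1:
Births: 7050 × 0.539 = 3800 ; 3150 × 0.089 = 280 → total 4080
20–39: 5150 × 0.955 = 4918
40–59: 7050 × 0.954 = 6726
60–79: 3150 × 0.929 = 2926
80+: 3750 × 0.945 + 1600 × 0.537 = 3544 + 859 = 4403
End of period: [4080, 4918, 6726, 2926, 4403]
Period 2:
Births: 4918 × 0.539 = 2651 ; 6726 × 0.089 = 599 → total 3250
20–39: 4080 × 0.955 = 3896
40–59: 4918 × 0.954 = 4692
60–79: 6726 × 0.929 = 6248
80+: 2926 × 0.945 + 4403 × 0.537 = 2765 + 2364 = 5129
End of period: [3250, 3896, 4692, 6248, 5129]
Period 3:
Births: 3896 × 0.539 = 2100 ; 4692 × 0.089 = 418 → total 2518
20–39: 3250 × 0.955 = 3104
40–59: 3896 × 0.954 = 3717
60–79: 4692 × 0.929 = 4359
80+: 6248 × 0.945 + 5129 × 0.537 = 5904 + 2754 = 8658
End of period: [2518, 3104, 3717, 4359, 8658]
Total after period 3: 2518 + 3104 + 3717 + 4359 + 8658 = 22356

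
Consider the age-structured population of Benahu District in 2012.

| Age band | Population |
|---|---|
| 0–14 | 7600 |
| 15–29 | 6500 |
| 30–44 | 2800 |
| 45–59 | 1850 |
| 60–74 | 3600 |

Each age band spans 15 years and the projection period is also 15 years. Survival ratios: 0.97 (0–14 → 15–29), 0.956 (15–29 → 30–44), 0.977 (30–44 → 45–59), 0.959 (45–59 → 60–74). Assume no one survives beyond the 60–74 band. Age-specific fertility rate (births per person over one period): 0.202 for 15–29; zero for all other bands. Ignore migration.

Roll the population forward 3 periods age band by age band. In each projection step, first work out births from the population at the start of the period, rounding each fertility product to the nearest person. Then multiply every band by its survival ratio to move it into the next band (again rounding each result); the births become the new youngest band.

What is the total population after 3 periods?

15627

Let band 1 be 0–14 through band 5 = 60–74.
— Period 1 —
Births: 6500 × 0.202 = 1313
Band 2: 7600 × 0.97 = 7372
Band 3: 6500 × 0.956 = 6214
Band 4: 2800 × 0.977 = 2736
Band 5: 1850 × 0.959 = 1774
End of period: [1313, 7372, 6214, 2736, 1774]
— Period 2 —
Births: 7372 × 0.202 = 1489
Band 2: 1313 × 0.97 = 1274
Band 3: 7372 × 0.956 = 7048
Band 4: 6214 × 0.977 = 6071
Band 5: 2736 × 0.959 = 2624
End of period: [1489, 1274, 7048, 6071, 2624]
— Period 3 —
Births: 1274 × 0.202 = 257
Band 2: 1489 × 0.97 = 1444
Band 3: 1274 × 0.956 = 1218
Band 4: 7048 × 0.977 = 6886
Band 5: 6071 × 0.959 = 5822
End of period: [257, 1444, 1218, 6886, 5822]
Total after period 3: 257 + 1444 + 1218 + 6886 + 5822 = 15627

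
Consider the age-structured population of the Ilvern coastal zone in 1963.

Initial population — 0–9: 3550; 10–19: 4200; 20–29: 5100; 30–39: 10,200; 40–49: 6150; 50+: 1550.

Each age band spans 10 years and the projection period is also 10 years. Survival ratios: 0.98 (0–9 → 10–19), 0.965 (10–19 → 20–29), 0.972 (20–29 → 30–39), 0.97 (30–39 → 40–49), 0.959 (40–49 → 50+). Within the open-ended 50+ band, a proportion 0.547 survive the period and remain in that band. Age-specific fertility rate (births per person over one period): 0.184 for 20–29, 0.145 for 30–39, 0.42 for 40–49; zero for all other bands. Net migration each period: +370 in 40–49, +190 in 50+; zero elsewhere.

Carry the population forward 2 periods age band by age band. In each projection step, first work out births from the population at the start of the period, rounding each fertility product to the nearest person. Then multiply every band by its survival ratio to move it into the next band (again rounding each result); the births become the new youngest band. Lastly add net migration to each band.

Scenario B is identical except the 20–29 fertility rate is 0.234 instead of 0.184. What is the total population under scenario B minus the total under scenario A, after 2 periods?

[period 1]
Births: 5100 × 0.184 = 938  |  10200 × 0.145 = 1479  |  6150 × 0.42 = 2583 → total 5000
10–19: 3550 × 0.98 = 3479
20–29: 4200 × 0.965 = 4053
30–39: 5100 × 0.972 = 4957
40–49: 10200 × 0.97 = 9894
50+: 6150 × 0.959 + 1550 × 0.547 = 5898 + 848 = 6746
Net migration: 40–49 + 370 → 10264; 50+ + 190 → 6936
→ [5000, 3479, 4053, 4957, 10264, 6936]
[period 2]
Births: 4053 × 0.184 = 746  |  4957 × 0.145 = 719  |  10264 × 0.42 = 4311 → total 5776
10–19: 5000 × 0.98 = 4900
20–29: 3479 × 0.965 = 3357
30–39: 4053 × 0.972 = 3940
40–49: 4957 × 0.97 = 4808
50+: 10264 × 0.959 + 6936 × 0.547 = 9843 + 3794 = 13637
Net migration: 40–49 + 370 → 5178; 50+ + 190 → 13827
→ [5776, 4900, 3357, 3940, 5178, 13827]
Scenario A total after 2 periods: 36978
Scenario B projection —
[period 1]
Births: 5100 × 0.234 = 1193  |  10200 × 0.145 = 1479  |  6150 × 0.42 = 2583 → total 5255
10–19: 3550 × 0.98 = 3479
20–29: 4200 × 0.965 = 4053
30–39: 5100 × 0.972 = 4957
40–49: 10200 × 0.97 = 9894
50+: 6150 × 0.959 + 1550 × 0.547 = 5898 + 848 = 6746
Net migration: 40–49 + 370 → 10264; 50+ + 190 → 6936
→ [5255, 3479, 4053, 4957, 10264, 6936]
[period 2]
Births: 4053 × 0.234 = 948  |  4957 × 0.145 = 719  |  10264 × 0.42 = 4311 → total 5978
10–19: 5255 × 0.98 = 5150
20–29: 3479 × 0.965 = 3357
30–39: 4053 × 0.972 = 3940
40–49: 4957 × 0.97 = 4808
50+: 10264 × 0.959 + 6936 × 0.547 = 9843 + 3794 = 13637
Net migration: 40–49 + 370 → 5178; 50+ + 190 → 13827
→ [5978, 5150, 3357, 3940, 5178, 13827]
Scenario B total after 2 periods: 37430
Difference B − A = 37430 − 36978 = 452

452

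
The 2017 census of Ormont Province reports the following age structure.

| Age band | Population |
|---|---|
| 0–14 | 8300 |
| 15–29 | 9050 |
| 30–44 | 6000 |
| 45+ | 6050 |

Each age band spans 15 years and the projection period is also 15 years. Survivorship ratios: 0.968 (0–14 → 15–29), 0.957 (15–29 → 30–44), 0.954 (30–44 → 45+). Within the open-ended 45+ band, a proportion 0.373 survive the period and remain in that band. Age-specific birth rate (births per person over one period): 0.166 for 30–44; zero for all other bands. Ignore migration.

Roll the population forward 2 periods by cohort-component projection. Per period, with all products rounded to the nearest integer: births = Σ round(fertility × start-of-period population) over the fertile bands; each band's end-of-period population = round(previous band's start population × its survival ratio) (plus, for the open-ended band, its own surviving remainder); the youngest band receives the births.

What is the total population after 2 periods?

21331

Period 1:
Births: 6000 * 0.166 = 996
15–29: 8300 * 0.968 = 8034
30–44: 9050 * 0.957 = 8661
45+: 6000 * 0.954 + 6050 * 0.373 = 5724 + 2257 = 7981
Giving 996 / 8034 / 8661 / 7981.
Period 2:
Births: 8661 * 0.166 = 1438
15–29: 996 * 0.968 = 964
30–44: 8034 * 0.957 = 7689
45+: 8661 * 0.954 + 7981 * 0.373 = 8263 + 2977 = 11240
Giving 1438 / 964 / 7689 / 11240.
Total after period 2: 1438 + 964 + 7689 + 11240 = 21331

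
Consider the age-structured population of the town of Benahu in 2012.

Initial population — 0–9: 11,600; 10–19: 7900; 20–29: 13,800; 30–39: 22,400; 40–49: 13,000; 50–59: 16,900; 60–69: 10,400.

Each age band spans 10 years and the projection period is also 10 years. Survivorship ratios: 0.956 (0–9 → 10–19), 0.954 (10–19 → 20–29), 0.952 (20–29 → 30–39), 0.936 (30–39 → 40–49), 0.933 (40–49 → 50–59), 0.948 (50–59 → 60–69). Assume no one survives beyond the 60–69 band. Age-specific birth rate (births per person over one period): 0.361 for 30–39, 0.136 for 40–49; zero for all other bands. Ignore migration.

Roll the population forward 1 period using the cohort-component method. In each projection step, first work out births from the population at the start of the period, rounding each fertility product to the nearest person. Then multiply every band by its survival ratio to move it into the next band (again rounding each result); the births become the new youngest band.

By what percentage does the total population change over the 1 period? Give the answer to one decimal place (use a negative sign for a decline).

Period 1.
Births: 22400 × 0.361 = 8086 ; 13000 × 0.136 = 1768 → 9854
10–19: 11600 × 0.956 = 11090
20–29: 7900 × 0.954 = 7537
30–39: 13800 × 0.952 = 13138
40–49: 22400 × 0.936 = 20966
50–59: 13000 × 0.933 = 12129
60–69: 16900 × 0.948 = 16021
Population now: 0–9=9854, 10–19=11090, 20–29=7537, 30–39=13138, 40–49=20966, 50–59=12129, 60–69=16021
Total: 96000 → 90735; change = -5265; percentage change = -5.5%

-5.5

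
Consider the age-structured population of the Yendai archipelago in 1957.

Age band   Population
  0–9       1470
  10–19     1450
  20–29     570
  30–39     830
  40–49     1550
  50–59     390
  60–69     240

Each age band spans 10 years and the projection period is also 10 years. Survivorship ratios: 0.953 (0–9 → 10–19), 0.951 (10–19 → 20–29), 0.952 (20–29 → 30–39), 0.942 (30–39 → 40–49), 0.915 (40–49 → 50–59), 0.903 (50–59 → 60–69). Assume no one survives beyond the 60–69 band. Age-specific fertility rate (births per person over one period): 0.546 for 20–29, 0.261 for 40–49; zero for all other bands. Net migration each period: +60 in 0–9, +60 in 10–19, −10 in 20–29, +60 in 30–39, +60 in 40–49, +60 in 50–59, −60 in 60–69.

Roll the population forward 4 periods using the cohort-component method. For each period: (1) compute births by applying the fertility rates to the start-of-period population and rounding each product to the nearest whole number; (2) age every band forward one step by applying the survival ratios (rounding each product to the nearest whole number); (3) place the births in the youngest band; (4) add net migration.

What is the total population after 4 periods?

Let band 1 be 0–9 through band 7 = 60–69.
— Period 1 —
Births: 570 * 0.546 = 311, 1550 * 0.261 = 405 — total 716
Band 2: 1470 * 0.953 = 1401
Band 3: 1450 * 0.951 = 1379
Band 4: 570 * 0.952 = 543
Band 5: 830 * 0.942 = 782
Band 6: 1550 * 0.915 = 1418
Band 7: 390 * 0.903 = 352
Net migration: Band 1 + 60 → 776; Band 2 + 60 → 1461; Band 3 − 10 → 1369; Band 4 + 60 → 603; Band 5 + 60 → 842; Band 6 + 60 → 1478; Band 7 − 60 → 292
Giving 776 / 1461 / 1369 / 603 / 842 / 1478 / 292.
— Period 2 —
Births: 1369 * 0.546 = 747, 842 * 0.261 = 220 — total 967
Band 2: 776 * 0.953 = 740
Band 3: 1461 * 0.951 = 1389
Band 4: 1369 * 0.952 = 1303
Band 5: 603 * 0.942 = 568
Band 6: 842 * 0.915 = 770
Band 7: 1478 * 0.903 = 1335
Net migration: Band 1 + 60 → 1027; Band 2 + 60 → 800; Band 3 − 10 → 1379; Band 4 + 60 → 1363; Band 5 + 60 → 628; Band 6 + 60 → 830; Band 7 − 60 → 1275
Giving 1027 / 800 / 1379 / 1363 / 628 / 830 / 1275.
— Period 3 —
Births: 1379 * 0.546 = 753, 628 * 0.261 = 164 — total 917
Band 2: 1027 * 0.953 = 979
Band 3: 800 * 0.951 = 761
Band 4: 1379 * 0.952 = 1313
Band 5: 1363 * 0.942 = 1284
Band 6: 628 * 0.915 = 575
Band 7: 830 * 0.903 = 749
Net migration: Band 1 + 60 → 977; Band 2 + 60 → 1039; Band 3 − 10 → 751; Band 4 + 60 → 1373; Band 5 + 60 → 1344; Band 6 + 60 → 635; Band 7 − 60 → 689
Giving 977 / 1039 / 751 / 1373 / 1344 / 635 / 689.
— Period 4 —
Births: 751 * 0.546 = 410, 1344 * 0.261 = 351 — total 761
Band 2: 977 * 0.953 = 931
Band 3: 1039 * 0.951 = 988
Band 4: 751 * 0.952 = 715
Band 5: 1373 * 0.942 = 1293
Band 6: 1344 * 0.915 = 1230
Band 7: 635 * 0.903 = 573
Net migration: Band 1 + 60 → 821; Band 2 + 60 → 991; Band 3 − 10 → 978; Band 4 + 60 → 775; Band 5 + 60 → 1353; Band 6 + 60 → 1290; Band 7 − 60 → 513
Giving 821 / 991 / 978 / 775 / 1353 / 1290 / 513.
Total after period 4: 821 + 991 + 978 + 775 + 1353 + 1290 + 513 = 6721

6721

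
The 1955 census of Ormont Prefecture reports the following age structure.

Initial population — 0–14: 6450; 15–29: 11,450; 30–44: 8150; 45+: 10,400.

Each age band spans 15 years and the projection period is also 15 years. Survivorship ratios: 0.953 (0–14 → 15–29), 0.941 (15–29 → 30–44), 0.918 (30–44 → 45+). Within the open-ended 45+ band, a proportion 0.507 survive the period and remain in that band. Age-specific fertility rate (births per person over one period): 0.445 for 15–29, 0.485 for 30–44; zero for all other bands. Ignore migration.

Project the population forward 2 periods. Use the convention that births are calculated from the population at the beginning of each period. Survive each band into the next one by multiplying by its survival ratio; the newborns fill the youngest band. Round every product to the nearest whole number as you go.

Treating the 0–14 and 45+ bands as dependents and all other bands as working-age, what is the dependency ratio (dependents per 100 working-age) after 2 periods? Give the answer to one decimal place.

168.8

Period 1:
Births: 11450 * 0.445 = 5095, 8150 * 0.485 = 3953 — total 9048
15–29: 6450 * 0.953 = 6147
30–44: 11450 * 0.941 = 10774
45+: 8150 * 0.918 + 10400 * 0.507 = 7482 + 5273 = 12755
End of period: [9048, 6147, 10774, 12755]
Period 2:
Births: 6147 * 0.445 = 2735, 10774 * 0.485 = 5225 — total 7960
15–29: 9048 * 0.953 = 8623
30–44: 6147 * 0.941 = 5784
45+: 10774 * 0.918 + 12755 * 0.507 = 9891 + 6467 = 16358
End of period: [7960, 8623, 5784, 16358]
Dependents (band 0–14 + band 45+) = 7960 + 16358 = 24318; working-age = 14407; ratio = 24318/14407 × 100 = 168.8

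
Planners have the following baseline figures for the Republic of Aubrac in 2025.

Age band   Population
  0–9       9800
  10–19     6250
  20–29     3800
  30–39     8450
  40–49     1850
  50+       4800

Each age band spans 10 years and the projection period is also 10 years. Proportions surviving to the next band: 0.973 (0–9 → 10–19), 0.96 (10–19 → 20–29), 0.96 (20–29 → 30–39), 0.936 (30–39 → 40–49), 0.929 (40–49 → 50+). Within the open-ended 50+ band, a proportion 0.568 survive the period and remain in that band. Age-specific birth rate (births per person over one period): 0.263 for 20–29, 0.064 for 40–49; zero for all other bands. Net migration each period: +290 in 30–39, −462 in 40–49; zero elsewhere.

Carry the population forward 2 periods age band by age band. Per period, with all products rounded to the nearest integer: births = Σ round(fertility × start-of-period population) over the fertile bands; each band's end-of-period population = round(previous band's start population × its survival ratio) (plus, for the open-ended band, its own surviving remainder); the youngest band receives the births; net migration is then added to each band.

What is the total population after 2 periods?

31013

Numbering the bands 1..6 from youngest to oldest:
Period 1.
Births: 3800 × 0.263 = 999  |  1850 × 0.064 = 118 → total 1117
Band 2: 9800 × 0.973 = 9535
Band 3: 6250 × 0.96 = 6000
Band 4: 3800 × 0.96 = 3648
Band 5: 8450 × 0.936 = 7909
Band 6: 1850 × 0.929 + 4800 × 0.568 = 1719 + 2726 = 4445
Net migration: Band 4 + 290 → 3938; Band 5 − 462 → 7447
→ [1117, 9535, 6000, 3938, 7447, 4445]
Period 2.
Births: 6000 × 0.263 = 1578  |  7447 × 0.064 = 477 → total 2055
Band 2: 1117 × 0.973 = 1087
Band 3: 9535 × 0.96 = 9154
Band 4: 6000 × 0.96 = 5760
Band 5: 3938 × 0.936 = 3686
Band 6: 7447 × 0.929 + 4445 × 0.568 = 6918 + 2525 = 9443
Net migration: Band 4 + 290 → 6050; Band 5 − 462 → 3224
→ [2055, 1087, 9154, 6050, 3224, 9443]
Total after period 2: 2055 + 1087 + 9154 + 6050 + 3224 + 9443 = 31013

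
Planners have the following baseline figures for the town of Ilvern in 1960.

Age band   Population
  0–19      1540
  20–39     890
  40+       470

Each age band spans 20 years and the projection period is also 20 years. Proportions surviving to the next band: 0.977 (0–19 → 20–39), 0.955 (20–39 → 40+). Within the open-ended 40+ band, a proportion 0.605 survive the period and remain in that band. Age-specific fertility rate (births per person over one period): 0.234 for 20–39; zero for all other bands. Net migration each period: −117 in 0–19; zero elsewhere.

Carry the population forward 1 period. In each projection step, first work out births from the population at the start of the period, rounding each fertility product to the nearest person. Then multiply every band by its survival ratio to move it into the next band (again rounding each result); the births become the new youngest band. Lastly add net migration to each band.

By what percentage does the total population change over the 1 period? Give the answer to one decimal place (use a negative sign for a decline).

(Bands numbered youngest = 1 to oldest = 3.)
[period 1]
Births: 890 × 0.234 = 208
Band 2: 1540 × 0.977 = 1505
Band 3: 890 × 0.955 + 470 × 0.605 = 850 + 284 = 1134
Net migration: Band 1 − 117 → 91
→ [91, 1505, 1134]
Total: 2900 → 2730; change = -170; percentage change = -5.9%

-5.9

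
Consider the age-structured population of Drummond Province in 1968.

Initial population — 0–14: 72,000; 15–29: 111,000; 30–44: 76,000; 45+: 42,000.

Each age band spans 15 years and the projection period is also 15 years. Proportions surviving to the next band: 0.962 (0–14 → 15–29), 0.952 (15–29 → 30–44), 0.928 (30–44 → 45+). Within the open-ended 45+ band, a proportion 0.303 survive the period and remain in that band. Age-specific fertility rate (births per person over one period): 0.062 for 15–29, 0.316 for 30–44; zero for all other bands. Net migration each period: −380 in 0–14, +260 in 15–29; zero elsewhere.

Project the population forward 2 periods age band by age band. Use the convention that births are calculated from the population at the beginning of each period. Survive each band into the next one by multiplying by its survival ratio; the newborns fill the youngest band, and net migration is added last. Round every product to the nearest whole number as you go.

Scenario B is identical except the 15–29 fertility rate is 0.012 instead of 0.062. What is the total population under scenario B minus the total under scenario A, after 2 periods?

[period 1]
Births: 111000 × 0.062 = 6882, 76000 × 0.316 = 24016 → total 30898
15–29: 72000 × 0.962 = 69264
30–44: 111000 × 0.952 = 105672
45+: 76000 × 0.928 + 42000 × 0.303 = 70528 + 12726 = 83254
Net migration: 0–14 − 380 → 30518; 15–29 + 260 → 69524
Population now: 0–14=30518, 15–29=69524, 30–44=105672, 45+=83254
[period 2]
Births: 69524 × 0.062 = 4310, 105672 × 0.316 = 33392 → total 37702
15–29: 30518 × 0.962 = 29358
30–44: 69524 × 0.952 = 66187
45+: 105672 × 0.928 + 83254 × 0.303 = 98064 + 25226 = 123290
Net migration: 0–14 − 380 → 37322; 15–29 + 260 → 29618
Population now: 0–14=37322, 15–29=29618, 30–44=66187, 45+=123290
Scenario A total after 2 periods: 256417
Scenario B projection —
[period 1]
Births: 111000 × 0.012 = 1332, 76000 × 0.316 = 24016 → total 25348
15–29: 72000 × 0.962 = 69264
30–44: 111000 × 0.952 = 105672
45+: 76000 × 0.928 + 42000 × 0.303 = 70528 + 12726 = 83254
Net migration: 0–14 − 380 → 24968; 15–29 + 260 → 69524
Population now: 0–14=24968, 15–29=69524, 30–44=105672, 45+=83254
[period 2]
Births: 69524 × 0.012 = 834, 105672 × 0.316 = 33392 → total 34226
15–29: 24968 × 0.962 = 24019
30–44: 69524 × 0.952 = 66187
45+: 105672 × 0.928 + 83254 × 0.303 = 98064 + 25226 = 123290
Net migration: 0–14 − 380 → 33846; 15–29 + 260 → 24279
Population now: 0–14=33846, 15–29=24279, 30–44=66187, 45+=123290
Scenario B total after 2 periods: 247602
Difference B − A = 247602 − 256417 = -8815

-8815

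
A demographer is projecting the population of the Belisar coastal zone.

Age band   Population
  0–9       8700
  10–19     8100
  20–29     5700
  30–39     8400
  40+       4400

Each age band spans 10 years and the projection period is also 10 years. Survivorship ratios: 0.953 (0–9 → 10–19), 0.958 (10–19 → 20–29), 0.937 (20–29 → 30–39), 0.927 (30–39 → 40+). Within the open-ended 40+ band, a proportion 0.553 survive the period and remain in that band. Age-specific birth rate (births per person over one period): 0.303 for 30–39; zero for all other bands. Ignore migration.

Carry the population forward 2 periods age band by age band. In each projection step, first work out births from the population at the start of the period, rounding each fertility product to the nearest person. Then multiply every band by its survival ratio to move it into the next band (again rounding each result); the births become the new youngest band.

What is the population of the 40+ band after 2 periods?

10603

(Bands numbered youngest = 1 to oldest = 5.)
Period 1.
Births: 8400 × 0.303 = 2545
Band 2: 8700 × 0.953 = 8291
Band 3: 8100 × 0.958 = 7760
Band 4: 5700 × 0.937 = 5341
Band 5: 8400 × 0.927 + 4400 × 0.553 = 7787 + 2433 = 10220
Population now: 0–9=2545, 10–19=8291, 20–29=7760, 30–39=5341, 40+=10220
Period 2.
Births: 5341 × 0.303 = 1618
Band 2: 2545 × 0.953 = 2425
Band 3: 8291 × 0.958 = 7943
Band 4: 7760 × 0.937 = 7271
Band 5: 5341 × 0.927 + 10220 × 0.553 = 4951 + 5652 = 10603
Population now: 0–9=1618, 10–19=2425, 20–29=7943, 30–39=7271, 40+=10603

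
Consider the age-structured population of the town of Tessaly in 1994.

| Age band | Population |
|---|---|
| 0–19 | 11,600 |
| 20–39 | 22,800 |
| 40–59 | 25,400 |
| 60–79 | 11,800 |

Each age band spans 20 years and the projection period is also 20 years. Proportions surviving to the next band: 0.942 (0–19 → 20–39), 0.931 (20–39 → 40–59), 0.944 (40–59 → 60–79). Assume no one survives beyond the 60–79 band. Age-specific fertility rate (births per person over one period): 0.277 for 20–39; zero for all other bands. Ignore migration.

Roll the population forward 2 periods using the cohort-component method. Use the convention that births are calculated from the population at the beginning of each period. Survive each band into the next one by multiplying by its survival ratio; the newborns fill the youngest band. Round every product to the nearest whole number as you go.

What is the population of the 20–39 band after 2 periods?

— Period 1 —
Births: 22800 * 0.277 = 6316
20–39: 11600 * 0.942 = 10927
40–59: 22800 * 0.931 = 21227
60–79: 25400 * 0.944 = 23978
End of period: [6316, 10927, 21227, 23978]
— Period 2 —
Births: 10927 * 0.277 = 3027
20–39: 6316 * 0.942 = 5950
40–59: 10927 * 0.931 = 10173
60–79: 21227 * 0.944 = 20038
End of period: [3027, 5950, 10173, 20038]

5950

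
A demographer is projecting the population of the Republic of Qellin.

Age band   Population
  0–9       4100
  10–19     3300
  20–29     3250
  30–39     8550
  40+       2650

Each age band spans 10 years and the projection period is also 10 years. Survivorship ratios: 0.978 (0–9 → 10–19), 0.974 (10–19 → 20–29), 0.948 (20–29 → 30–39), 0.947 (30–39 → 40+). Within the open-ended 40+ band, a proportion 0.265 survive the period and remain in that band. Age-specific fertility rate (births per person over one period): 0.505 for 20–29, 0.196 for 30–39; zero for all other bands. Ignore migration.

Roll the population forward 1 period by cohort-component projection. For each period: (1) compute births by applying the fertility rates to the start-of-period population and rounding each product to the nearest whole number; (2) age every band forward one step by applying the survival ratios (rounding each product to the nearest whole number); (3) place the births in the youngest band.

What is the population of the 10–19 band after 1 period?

4010

(Groups numbered youngest = 1 to oldest = 5.)
After projecting period 1:
Births: 3250 * 0.505 = 1641 ; 8550 * 0.196 = 1676 → total 3317
Group 2: 4100 * 0.978 = 4010
Group 3: 3300 * 0.974 = 3214
Group 4: 3250 * 0.948 = 3081
Group 5: 8550 * 0.947 + 2650 * 0.265 = 8097 + 702 = 8799
Giving 3317 / 4010 / 3214 / 3081 / 8799.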